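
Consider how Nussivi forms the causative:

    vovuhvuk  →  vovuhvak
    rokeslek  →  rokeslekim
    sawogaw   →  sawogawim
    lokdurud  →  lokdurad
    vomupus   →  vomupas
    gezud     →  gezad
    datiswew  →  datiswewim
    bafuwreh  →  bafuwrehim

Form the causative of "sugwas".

sugwasim

vovuhvuk and rokeslek both end in -k yet inflect differently (vovuhvak, rokeslekim), so the final letter is not what conditions the rule; the last vowel is.
"sugwas" has last vowel 'a'. The one such stem in the data (sawogaw → sawogawim) adds -im, so the same rule applies.
So sugwas → sugwasim.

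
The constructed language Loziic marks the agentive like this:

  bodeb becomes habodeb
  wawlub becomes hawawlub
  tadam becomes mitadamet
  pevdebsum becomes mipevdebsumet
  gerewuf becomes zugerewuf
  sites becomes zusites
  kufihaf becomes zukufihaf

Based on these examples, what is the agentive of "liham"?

wawlub and pevdebsum both have last vowel 'u' yet inflect differently (hawawlub, mipevdebsumet), so the last vowel is not what conditions the rule; the final letter is.
"liham" ends in -m. The stems ending in -m (tadam → mitadamet, pevdebsum → mipevdebsumet) add mi- … -et around the stem.
So liham → milihamet.

milihamet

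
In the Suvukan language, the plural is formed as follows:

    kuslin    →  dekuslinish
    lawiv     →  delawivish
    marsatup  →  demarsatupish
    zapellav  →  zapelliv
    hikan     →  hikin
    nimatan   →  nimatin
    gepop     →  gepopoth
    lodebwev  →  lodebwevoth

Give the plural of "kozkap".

lawiv and zapellav both end in -v yet inflect differently (delawivish, zapelliv), so the final letter is not what conditions the rule; the last vowel is.
"kozkap" has last vowel 'a'. The stems whose last vowel is 'a' (zapellav → zapelliv, hikan → hikin, nimatan → nimatin) change the last vowel to 'i'.
The other patterns: stems whose last vowel is 'i' or 'u' add de- … -ish around the stem; stems whose last vowel is 'e' or 'o' add -oth.
So kozkap → kozkip.

kozkip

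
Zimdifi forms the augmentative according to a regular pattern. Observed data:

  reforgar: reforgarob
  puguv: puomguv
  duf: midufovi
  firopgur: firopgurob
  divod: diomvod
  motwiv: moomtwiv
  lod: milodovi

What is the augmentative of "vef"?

lod and divod both end in -d yet inflect differently (milodovi, diomvod), so the final letter is not what conditions the rule; the number of vowels is.
"vef" has 1 vowel. The stems with 1 vowel (duf → midufovi, lod → milodovi) add mi- … -ovi around the stem.
So vef → mivefovi.

mivefovi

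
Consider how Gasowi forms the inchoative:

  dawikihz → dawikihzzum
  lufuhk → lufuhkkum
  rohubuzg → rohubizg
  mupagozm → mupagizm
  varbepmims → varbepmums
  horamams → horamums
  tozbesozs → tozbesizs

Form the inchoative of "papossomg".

"papossomg" has second-to-last letter 'm'. The stems whose second-to-last letter is 'm' (varbepmims → varbepmums, horamams → horamums) change the last vowel to 'u'.
The other patterns: stems whose second-to-last letter is 'z' change the last vowel to 'i'; stems whose second-to-last letter is 'h' double the final consonant and add -um.
So papossomg → papossumg.

papossumg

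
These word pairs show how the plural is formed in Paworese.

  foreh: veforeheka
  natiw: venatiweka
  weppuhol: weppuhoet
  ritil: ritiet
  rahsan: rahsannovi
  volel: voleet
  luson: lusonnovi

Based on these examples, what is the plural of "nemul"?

nemuet

luson and weppuhol both have last vowel 'o' yet inflect differently (lusonnovi, weppuhoet), so the last vowel is not what conditions the rule; the final letter is.
"nemul" ends in -l. The stems ending in -l (weppuhol → weppuhoet, volel → voleet, ritil → ritiet) drop the final letter and add -et.
The other patterns: stems ending in -n double the final consonant and add -ovi; stems ending in -h or -w add ve- … -eka around the stem.
So nemul → nemuet.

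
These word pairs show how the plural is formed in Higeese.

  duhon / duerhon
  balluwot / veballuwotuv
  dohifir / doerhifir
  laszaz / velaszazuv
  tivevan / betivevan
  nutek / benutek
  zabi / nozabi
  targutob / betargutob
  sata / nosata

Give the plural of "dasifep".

daersifep

"dasifep" begins with d-. The stems beginning with d- (duhon → duerhon, dohifir → doerhifir) insert -er- after the first vowel.
The other patterns: stems beginning with b- or l- add ve- … -uv around the stem; stems beginning with n- or t- add the prefix be-; stems beginning with s- or z- add the prefix no-.
So dasifep → daersifep.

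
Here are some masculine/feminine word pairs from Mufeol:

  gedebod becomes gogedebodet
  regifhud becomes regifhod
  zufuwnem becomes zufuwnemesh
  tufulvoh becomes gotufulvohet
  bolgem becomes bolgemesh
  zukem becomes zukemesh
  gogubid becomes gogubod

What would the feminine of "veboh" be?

govebohet

gedebod and gogubid both end in -d yet inflect differently (gogedebodet, gogubod), so the final letter is not what conditions the rule; the last vowel is.
"veboh" has last vowel 'o'. The stems whose last vowel is 'o' (tufulvoh → gotufulvohet, gedebod → gogedebodet) add go- … -et around the stem.
So veboh → govebohet.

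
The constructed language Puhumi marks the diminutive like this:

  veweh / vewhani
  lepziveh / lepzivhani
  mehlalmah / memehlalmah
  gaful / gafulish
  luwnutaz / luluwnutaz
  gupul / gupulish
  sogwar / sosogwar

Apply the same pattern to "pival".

"pival" has last vowel 'a'. The stems whose last vowel is 'a' (sogwar → sosogwar, mehlalmah → memehlalmah, luwnutaz → luluwnutaz) repeat the first consonant+vowel as a prefix.
The other patterns: stems whose last vowel is 'e' delete the last vowel and add -ani; stems whose last vowel is 'u' add -ish.
So pival → pipival.

pipival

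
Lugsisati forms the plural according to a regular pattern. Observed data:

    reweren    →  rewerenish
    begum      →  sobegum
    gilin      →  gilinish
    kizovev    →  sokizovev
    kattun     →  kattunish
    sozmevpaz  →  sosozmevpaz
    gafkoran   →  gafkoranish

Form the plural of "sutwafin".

sutwafinish

kattun and begum both have last vowel 'u' yet inflect differently (kattunish, sobegum), so the last vowel is not what conditions the rule; the final letter is.
"sutwafin" ends in -n. The stems ending in -n (reweren → rewerenish, gilin → gilinish, kattun → kattunish) add -ish.
The other pattern: stems ending in -m, -v or -z add the prefix so-.
So sutwafin → sutwafinish.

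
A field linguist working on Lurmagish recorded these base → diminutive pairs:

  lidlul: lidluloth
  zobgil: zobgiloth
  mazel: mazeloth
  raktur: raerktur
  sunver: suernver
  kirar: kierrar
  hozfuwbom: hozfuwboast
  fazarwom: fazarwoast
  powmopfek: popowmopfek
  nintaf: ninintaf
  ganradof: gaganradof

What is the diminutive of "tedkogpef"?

tetedkogpef

lidlul and raktur both have last vowel 'u' yet inflect differently (lidluloth, raerktur), so the last vowel is not what conditions the rule; the final letter is.
"tedkogpef" ends in -f. The stems ending in -f (nintaf → ninintaf, ganradof → gaganradof) repeat the first consonant+vowel as a prefix.
The other patterns: stems ending in -l add -oth; stems ending in -r insert -er- after the first vowel; stems ending in -m drop the final letter and add -ast.
So tedkogpef → tetedkogpef.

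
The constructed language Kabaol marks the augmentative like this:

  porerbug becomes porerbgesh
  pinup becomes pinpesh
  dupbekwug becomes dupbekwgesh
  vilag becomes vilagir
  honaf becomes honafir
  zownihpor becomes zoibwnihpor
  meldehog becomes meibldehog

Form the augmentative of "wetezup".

wetezpesh

porerbug and vilag both end in -g yet inflect differently (porerbgesh, vilagir), so the final letter is not what conditions the rule; the last vowel is.
"wetezup" has last vowel 'u'. The stems whose last vowel is 'u' (porerbug → porerbgesh, pinup → pinpesh, dupbekwug → dupbekwgesh) delete the last vowel and add -esh.
So wetezup → wetezpesh.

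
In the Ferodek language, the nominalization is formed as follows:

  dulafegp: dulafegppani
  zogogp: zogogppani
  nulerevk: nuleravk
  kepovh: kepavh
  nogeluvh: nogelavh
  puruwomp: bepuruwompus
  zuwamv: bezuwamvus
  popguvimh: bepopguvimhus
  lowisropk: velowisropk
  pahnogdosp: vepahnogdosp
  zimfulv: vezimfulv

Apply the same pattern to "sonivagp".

sonivagppani

dulafegp and puruwomp both end in -p yet inflect differently (dulafegppani, bepuruwompus), so the final letter is not what conditions the rule; the second-to-last letter is.
"sonivagp" has second-to-last letter 'g'. The stems whose second-to-last letter is 'g' (dulafegp → dulafegppani, zogogp → zogogppani) double the final consonant and add -ani.
So sonivagp → sonivagppani.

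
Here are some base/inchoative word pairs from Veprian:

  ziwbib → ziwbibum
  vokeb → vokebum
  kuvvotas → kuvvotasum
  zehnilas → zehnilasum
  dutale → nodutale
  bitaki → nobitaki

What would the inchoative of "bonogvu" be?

nobonogvu

vokeb and dutale both have last vowel 'e' yet inflect differently (vokebum, nodutale), so the last vowel is not what conditions the rule; whether the stem ends in a vowel or a consonant is.
"bonogvu" ends in a vowel. The stems ending in a vowel (dutale → nodutale, bitaki → nobitaki) add the prefix no-.
The other pattern: stems ending in a consonant add -um.
So bonogvu → nobonogvu.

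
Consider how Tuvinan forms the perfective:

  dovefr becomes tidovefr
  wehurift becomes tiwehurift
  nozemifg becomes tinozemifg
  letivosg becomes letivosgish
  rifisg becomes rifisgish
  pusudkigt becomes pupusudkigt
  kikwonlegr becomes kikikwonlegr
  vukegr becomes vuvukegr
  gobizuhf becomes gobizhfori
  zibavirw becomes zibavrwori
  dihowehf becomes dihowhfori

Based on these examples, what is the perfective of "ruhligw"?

ruruhligw

nozemifg and letivosg both end in -g yet inflect differently (tinozemifg, letivosgish), so the final letter is not what conditions the rule; the second-to-last letter is.
"ruhligw" has second-to-last letter 'g'. The stems whose second-to-last letter is 'g' (pusudkigt → pupusudkigt, kikwonlegr → kikikwonlegr, vukegr → vuvukegr) repeat the first consonant+vowel as a prefix.
The other patterns: stems whose second-to-last letter is 'f' add the prefix ti-; stems whose second-to-last letter is 's' add -ish; stems whose second-to-last letter is 'h' or 'r' delete the last vowel and add -ori.
So ruhligw → ruruhligw.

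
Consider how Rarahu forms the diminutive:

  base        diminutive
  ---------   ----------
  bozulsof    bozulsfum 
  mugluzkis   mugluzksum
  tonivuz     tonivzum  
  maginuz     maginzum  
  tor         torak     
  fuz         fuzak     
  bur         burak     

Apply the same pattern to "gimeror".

"gimeror" has 3 vowels. The stems with 3 vowels (bozulsof → bozulsfum, mugluzkis → mugluzksum, tonivuz → tonivzum) delete the last vowel and add -um.
The other pattern: stems with 1 vowel add -ak.
So gimeror → gimerrum.

gimerrum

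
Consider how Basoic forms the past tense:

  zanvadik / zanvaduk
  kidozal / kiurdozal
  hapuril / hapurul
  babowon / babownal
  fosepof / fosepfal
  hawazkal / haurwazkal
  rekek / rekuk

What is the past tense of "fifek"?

kidozal and hapuril both end in -l yet inflect differently (kiurdozal, hapurul), so the final letter is not what conditions the rule; the last vowel is.
"fifek" has last vowel 'e'. The one such stem in the data (rekek → rekuk) changes the last vowel to 'u' (as do hapuril, zanvadik), so the same rule applies.
So fifek → fifuk.

fifuk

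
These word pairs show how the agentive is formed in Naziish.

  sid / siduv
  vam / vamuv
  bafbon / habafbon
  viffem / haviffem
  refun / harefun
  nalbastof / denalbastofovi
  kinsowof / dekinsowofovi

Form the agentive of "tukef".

hatukef

"tukef" has 2 vowels. The stems with 2 vowels (bafbon → habafbon, viffem → haviffem, refun → harefun) add the prefix ha-.
The other patterns: stems with 1 vowel add -uv; stems with 3 vowels add de- … -ovi around the stem.
So tukef → hatukef.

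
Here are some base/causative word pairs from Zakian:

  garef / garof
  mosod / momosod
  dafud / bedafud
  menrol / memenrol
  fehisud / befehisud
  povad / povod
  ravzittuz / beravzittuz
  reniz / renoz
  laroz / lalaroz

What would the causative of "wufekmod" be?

laroz and ravzittuz both end in -z yet inflect differently (lalaroz, beravzittuz), so the final letter is not what conditions the rule; the last vowel is.
"wufekmod" has last vowel 'o'. The stems whose last vowel is 'o' (laroz → lalaroz, mosod → momosod, menrol → memenrol) repeat the first consonant+vowel as a prefix.
The other patterns: stems whose last vowel is 'u' add the prefix be-; stems whose last vowel is 'a', 'e' or 'i' change the last vowel to 'o'.
So wufekmod → wuwufekmod.

wuwufekmod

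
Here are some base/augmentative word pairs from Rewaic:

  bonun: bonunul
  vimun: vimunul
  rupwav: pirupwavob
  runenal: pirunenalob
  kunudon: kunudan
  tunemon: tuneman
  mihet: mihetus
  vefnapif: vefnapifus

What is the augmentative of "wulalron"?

bonun and kunudon both end in -n yet inflect differently (bonunul, kunudan), so the final letter is not what conditions the rule; the last vowel is.
"wulalron" has last vowel 'o'. The stems whose last vowel is 'o' (kunudon → kunudan, tunemon → tuneman) change the last vowel to 'a'.
So wulalron → wulalran.

wulalran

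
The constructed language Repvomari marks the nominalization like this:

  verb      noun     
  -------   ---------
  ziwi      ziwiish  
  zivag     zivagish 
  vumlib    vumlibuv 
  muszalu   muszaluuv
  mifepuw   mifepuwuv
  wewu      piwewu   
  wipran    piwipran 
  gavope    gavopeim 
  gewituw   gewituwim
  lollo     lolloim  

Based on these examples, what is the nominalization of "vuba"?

vubauv

muszalu and wewu both end in -u yet inflect differently (muszaluuv, piwewu), so the final letter is not what conditions the rule; the first letter is.
"vuba" begins with v-. The one such stem in the data (vumlib → vumlibuv) adds -uv, so the same rule applies.
The other patterns: stems beginning with z- add -ish; stems beginning with w- add the prefix pi-; stems beginning with g- or l- add -im.
So vuba → vubauv.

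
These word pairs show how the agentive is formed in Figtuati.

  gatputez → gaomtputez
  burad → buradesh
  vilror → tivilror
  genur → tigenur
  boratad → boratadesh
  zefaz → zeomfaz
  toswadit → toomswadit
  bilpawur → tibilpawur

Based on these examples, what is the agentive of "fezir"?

tifezir

burad and zefaz both have last vowel 'a' yet inflect differently (buradesh, zeomfaz), so the last vowel is not what conditions the rule; the final letter is.
"fezir" ends in -r. The stems ending in -r (vilror → tivilror, bilpawur → tibilpawur, genur → tigenur) add the prefix ti-.
The other patterns: stems ending in -d add -esh; stems ending in -t or -z insert -om- after the first vowel.
So fezir → tifezir.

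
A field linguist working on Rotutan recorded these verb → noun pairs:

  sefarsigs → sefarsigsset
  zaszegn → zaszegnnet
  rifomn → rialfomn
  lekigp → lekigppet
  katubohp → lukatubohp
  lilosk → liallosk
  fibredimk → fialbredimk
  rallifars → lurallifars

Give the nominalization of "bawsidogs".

zaszegn and rifomn both end in -n yet inflect differently (zaszegnnet, rialfomn), so the final letter is not what conditions the rule; the second-to-last letter is.
"bawsidogs" has second-to-last letter 'g'. The stems whose second-to-last letter is 'g' (sefarsigs → sefarsigsset, lekigp → lekigppet, zaszegn → zaszegnnet) double the final consonant and add -et.
So bawsidogs → bawsidogsset.

bawsidogsset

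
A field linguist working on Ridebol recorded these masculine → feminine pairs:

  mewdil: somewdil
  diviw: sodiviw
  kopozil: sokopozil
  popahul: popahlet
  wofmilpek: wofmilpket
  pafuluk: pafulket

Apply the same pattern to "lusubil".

solusubil

mewdil and popahul both end in -l yet inflect differently (somewdil, popahlet), so the final letter is not what conditions the rule; the last vowel is.
"lusubil" has last vowel 'i'. The stems whose last vowel is 'i' (mewdil → somewdil, diviw → sodiviw, kopozil → sokopozil) add the prefix so-.
The other pattern: stems whose last vowel is 'e' or 'u' delete the last vowel and add -et.
So lusubil → solusubil.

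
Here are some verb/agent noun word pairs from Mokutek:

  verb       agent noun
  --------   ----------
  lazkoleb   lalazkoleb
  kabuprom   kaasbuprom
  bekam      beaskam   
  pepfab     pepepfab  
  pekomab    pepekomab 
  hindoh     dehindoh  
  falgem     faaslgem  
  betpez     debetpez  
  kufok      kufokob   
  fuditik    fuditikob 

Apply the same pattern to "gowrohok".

gowrohokob

hindoh and kufok both have last vowel 'o' yet inflect differently (dehindoh, kufokob), so the last vowel is not what conditions the rule; the final letter is.
"gowrohok" ends in -k. The stems ending in -k (fuditik → fuditikob, kufok → kufokob) add -ob.
So gowrohok → gowrohokob.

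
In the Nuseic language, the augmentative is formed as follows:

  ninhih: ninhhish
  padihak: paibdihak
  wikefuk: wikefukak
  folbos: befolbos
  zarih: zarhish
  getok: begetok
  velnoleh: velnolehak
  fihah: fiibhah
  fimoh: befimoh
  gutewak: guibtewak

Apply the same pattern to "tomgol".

"tomgol" has last vowel 'o'. The stems whose last vowel is 'o' (fimoh → befimoh, getok → begetok, folbos → befolbos) add the prefix be-.
So tomgol → betomgol.

betomgol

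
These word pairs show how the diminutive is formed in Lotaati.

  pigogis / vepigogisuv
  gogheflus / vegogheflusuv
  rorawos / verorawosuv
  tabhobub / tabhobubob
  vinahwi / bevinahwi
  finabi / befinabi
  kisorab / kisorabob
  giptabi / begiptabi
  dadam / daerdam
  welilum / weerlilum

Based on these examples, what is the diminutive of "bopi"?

bebopi

giptabi and pigogis both have last vowel 'i' yet inflect differently (begiptabi, vepigogisuv), so the last vowel is not what conditions the rule; the final letter is.
"bopi" ends in -i. The stems ending in -i (giptabi → begiptabi, vinahwi → bevinahwi, finabi → befinabi) add the prefix be-.
So bopi → bebopi.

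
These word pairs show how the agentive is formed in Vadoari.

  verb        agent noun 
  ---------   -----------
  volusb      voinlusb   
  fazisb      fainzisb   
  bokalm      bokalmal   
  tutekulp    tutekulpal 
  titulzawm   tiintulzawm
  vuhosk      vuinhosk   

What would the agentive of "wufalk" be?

wufalkal

bokalm and titulzawm both end in -m yet inflect differently (bokalmal, tiintulzawm), so the final letter is not what conditions the rule; the second-to-last letter is.
"wufalk" has second-to-last letter 'l'. The stems whose second-to-last letter is 'l' (tutekulp → tutekulpal, bokalm → bokalmal) add -al.
So wufalk → wufalkal.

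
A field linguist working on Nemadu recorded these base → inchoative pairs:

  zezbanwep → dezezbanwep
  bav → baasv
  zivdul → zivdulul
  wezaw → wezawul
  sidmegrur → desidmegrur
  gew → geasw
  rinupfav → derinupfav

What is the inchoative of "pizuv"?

gew and wezaw both end in -w yet inflect differently (geasw, wezawul), so the final letter is not what conditions the rule; the number of vowels is.
"pizuv" has 2 vowels. The stems with 2 vowels (zivdul → zivdulul, wezaw → wezawul) add -ul.
The other patterns: stems with 1 vowel insert -as- after the first vowel; stems with 3 vowels add the prefix de-.
So pizuv → pizuvul.

pizuvul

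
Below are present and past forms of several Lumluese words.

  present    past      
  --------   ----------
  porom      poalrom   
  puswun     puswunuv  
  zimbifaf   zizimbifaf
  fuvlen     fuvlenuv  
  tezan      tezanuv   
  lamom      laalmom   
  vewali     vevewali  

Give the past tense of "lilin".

lilinuv

tezan and zimbifaf both have last vowel 'a' yet inflect differently (tezanuv, zizimbifaf), so the last vowel is not what conditions the rule; the final letter is.
"lilin" ends in -n. The stems ending in -n (tezan → tezanuv, fuvlen → fuvlenuv, puswun → puswunuv) add -uv.
The other patterns: stems ending in -m insert -al- after the first vowel; stems ending in -f or -i repeat the first consonant+vowel as a prefix.
So lilin → lilinuv.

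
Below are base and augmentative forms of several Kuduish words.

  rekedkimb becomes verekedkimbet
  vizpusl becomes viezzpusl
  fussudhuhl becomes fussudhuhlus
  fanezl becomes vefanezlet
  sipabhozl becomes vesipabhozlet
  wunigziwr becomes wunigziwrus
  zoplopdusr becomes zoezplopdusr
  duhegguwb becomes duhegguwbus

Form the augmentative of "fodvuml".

vefodvumlet

sipabhozl and vizpusl both end in -l yet inflect differently (vesipabhozlet, viezzpusl), so the final letter is not what conditions the rule; the second-to-last letter is.
"fodvuml" has second-to-last letter 'm'. The one such stem in the data (rekedkimb → verekedkimbet) adds ve- … -et around the stem, so the same rule applies.
The other patterns: stems whose second-to-last letter is 's' insert -ez- after the first vowel; stems whose second-to-last letter is 'h' or 'w' add -us.
So fodvuml → vefodvumlet.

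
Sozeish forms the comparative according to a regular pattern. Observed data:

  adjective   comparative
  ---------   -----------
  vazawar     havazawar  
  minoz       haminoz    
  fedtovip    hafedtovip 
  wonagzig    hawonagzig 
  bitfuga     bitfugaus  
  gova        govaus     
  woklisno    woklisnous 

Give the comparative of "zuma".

zumaus

vazawar and bitfuga both have last vowel 'a' yet inflect differently (havazawar, bitfugaus), so the last vowel is not what conditions the rule; whether the stem ends in a vowel or a consonant is.
"zuma" ends in a vowel. The stems ending in a vowel (bitfuga → bitfugaus, gova → govaus, woklisno → woklisnous) add -us.
The other pattern: stems ending in a consonant add the prefix ha-.
So zuma → zumaus.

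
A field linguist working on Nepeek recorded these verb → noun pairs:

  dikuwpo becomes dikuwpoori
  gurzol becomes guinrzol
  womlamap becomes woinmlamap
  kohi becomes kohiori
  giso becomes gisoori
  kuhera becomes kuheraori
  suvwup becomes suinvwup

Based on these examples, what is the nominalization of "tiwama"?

tiwamaori

"tiwama" ends in a vowel. The stems ending in a vowel (kuhera → kuheraori, kohi → kohiori, giso → gisoori) add -ori.
The other pattern: stems ending in a consonant insert -in- after the first vowel.
So tiwama → tiwamaori.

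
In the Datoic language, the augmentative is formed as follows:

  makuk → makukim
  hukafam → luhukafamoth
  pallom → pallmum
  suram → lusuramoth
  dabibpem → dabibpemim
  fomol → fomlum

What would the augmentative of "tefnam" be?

lutefnamoth

pallom and suram both end in -m yet inflect differently (pallmum, lusuramoth), so the final letter is not what conditions the rule; the last vowel is.
"tefnam" has last vowel 'a'. The stems whose last vowel is 'a' (suram → lusuramoth, hukafam → luhukafamoth) add lu- … -oth around the stem.
So tefnam → lutefnamoth.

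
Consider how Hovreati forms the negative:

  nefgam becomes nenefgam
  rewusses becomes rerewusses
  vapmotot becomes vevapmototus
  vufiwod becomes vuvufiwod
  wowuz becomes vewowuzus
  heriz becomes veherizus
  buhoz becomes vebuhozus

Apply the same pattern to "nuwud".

nunuwud

"nuwud" ends in -d. The one such stem in the data (vufiwod → vuvufiwod) repeats the first consonant+vowel as a prefix (as do nefgam, rewusses), so the same rule applies.
So nuwud → nunuwud.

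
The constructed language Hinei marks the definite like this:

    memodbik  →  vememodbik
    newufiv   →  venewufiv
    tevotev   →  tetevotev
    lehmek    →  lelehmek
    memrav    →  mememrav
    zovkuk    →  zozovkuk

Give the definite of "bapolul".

newufiv and tevotev both end in -v yet inflect differently (venewufiv, tetevotev), so the final letter is not what conditions the rule; the last vowel is.
"bapolul" has last vowel 'u'. The one such stem in the data (zovkuk → zozovkuk) repeats the first consonant+vowel as a prefix (as do tevotev, lehmek), so the same rule applies.
So bapolul → babapolul.

babapolul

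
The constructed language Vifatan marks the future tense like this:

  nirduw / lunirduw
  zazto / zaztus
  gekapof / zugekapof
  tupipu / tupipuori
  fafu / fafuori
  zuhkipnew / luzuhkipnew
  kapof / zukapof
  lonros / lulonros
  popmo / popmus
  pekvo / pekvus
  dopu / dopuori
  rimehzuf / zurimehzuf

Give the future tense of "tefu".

"tefu" ends in -u. The stems ending in -u (tupipu → tupipuori, dopu → dopuori, fafu → fafuori) add -ori.
So tefu → tefuori.

tefuori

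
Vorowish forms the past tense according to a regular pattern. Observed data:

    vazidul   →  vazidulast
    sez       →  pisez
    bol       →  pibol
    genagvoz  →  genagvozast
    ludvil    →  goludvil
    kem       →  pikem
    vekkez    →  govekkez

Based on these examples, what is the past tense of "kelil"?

gokelil

sez and vekkez both end in -z yet inflect differently (pisez, govekkez), so the final letter is not what conditions the rule; the number of vowels is.
"kelil" has 2 vowels. The stems with 2 vowels (vekkez → govekkez, ludvil → goludvil) add the prefix go-.
So kelil → gokelil.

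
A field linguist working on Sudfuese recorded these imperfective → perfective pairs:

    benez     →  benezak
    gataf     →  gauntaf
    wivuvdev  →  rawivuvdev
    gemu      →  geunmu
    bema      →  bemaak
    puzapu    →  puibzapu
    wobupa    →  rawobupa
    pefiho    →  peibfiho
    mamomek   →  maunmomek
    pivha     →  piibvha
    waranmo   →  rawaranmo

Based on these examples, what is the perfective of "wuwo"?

rawuwo

bema and pivha both end in -a yet inflect differently (bemaak, piibvha), so the final letter is not what conditions the rule; the first letter is.
"wuwo" begins with w-. The stems beginning with w- (wivuvdev → rawivuvdev, wobupa → rawobupa, waranmo → rawaranmo) add the prefix ra-.
So wuwo → rawuwo.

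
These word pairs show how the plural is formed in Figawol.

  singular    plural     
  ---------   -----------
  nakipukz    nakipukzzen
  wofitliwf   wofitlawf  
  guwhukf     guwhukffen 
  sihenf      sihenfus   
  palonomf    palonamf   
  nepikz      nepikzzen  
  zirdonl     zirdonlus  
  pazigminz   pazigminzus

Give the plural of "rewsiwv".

nepikz and pazigminz both end in -z yet inflect differently (nepikzzen, pazigminzus), so the final letter is not what conditions the rule; the second-to-last letter is.
"rewsiwv" has second-to-last letter 'w'. The one such stem in the data (wofitliwf → wofitlawf) changes the last vowel to 'a' (as does palonomf), so the same rule applies.
So rewsiwv → rewsawv.

rewsawv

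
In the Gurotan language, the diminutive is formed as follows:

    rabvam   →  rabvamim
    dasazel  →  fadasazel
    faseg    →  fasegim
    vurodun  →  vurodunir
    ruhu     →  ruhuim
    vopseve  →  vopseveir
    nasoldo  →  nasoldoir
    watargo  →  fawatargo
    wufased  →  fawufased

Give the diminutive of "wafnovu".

fawafnovu

nasoldo and watargo both end in -o yet inflect differently (nasoldoir, fawatargo), so the final letter is not what conditions the rule; the first letter is.
"wafnovu" begins with w-. The stems beginning with w- (watargo → fawatargo, wufased → fawufased) add the prefix fa-.
So wafnovu → fawafnovu.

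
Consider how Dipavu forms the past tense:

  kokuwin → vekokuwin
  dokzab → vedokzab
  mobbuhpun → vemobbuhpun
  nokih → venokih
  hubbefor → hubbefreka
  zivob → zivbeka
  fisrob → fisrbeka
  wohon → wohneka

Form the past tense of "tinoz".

tinzeka

zivob and dokzab both end in -b yet inflect differently (zivbeka, vedokzab), so the final letter is not what conditions the rule; the last vowel is.
"tinoz" has last vowel 'o'. The stems whose last vowel is 'o' (hubbefor → hubbefreka, zivob → zivbeka, wohon → wohneka) delete the last vowel and add -eka.
So tinoz → tinzeka.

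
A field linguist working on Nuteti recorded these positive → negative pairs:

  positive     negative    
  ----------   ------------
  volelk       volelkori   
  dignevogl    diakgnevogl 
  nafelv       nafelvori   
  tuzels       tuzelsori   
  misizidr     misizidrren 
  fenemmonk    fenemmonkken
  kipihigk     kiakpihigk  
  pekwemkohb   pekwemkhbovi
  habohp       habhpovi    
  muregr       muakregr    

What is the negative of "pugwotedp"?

kipihigk and volelk both end in -k yet inflect differently (kiakpihigk, volelkori), so the final letter is not what conditions the rule; the second-to-last letter is.
"pugwotedp" has second-to-last letter 'd'. The one such stem in the data (misizidr → misizidrren) doubles the final consonant and adds -en (as does fenemmonk), so the same rule applies.
So pugwotedp → pugwotedppen.

pugwotedppen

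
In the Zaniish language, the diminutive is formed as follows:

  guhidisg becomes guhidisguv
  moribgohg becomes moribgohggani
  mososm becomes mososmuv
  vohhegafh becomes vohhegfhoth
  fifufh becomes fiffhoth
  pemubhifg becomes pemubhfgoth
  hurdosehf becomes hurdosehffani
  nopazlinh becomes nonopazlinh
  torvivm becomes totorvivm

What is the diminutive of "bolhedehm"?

"bolhedehm" has second-to-last letter 'h'. The stems whose second-to-last letter is 'h' (hurdosehf → hurdosehffani, moribgohg → moribgohggani) double the final consonant and add -ani.
So bolhedehm → bolhedehmmani.

bolhedehmmani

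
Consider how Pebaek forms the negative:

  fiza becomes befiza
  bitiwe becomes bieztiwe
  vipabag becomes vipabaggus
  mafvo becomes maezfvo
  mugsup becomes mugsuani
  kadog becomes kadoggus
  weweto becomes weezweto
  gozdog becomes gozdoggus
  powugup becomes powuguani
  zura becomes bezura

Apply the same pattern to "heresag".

heresaggus

vipabag and fiza both have last vowel 'a' yet inflect differently (vipabaggus, befiza), so the last vowel is not what conditions the rule; the final letter is.
"heresag" ends in -g. The stems ending in -g (kadog → kadoggus, vipabag → vipabaggus, gozdog → gozdoggus) double the final consonant and add -us.
So heresag → heresaggus.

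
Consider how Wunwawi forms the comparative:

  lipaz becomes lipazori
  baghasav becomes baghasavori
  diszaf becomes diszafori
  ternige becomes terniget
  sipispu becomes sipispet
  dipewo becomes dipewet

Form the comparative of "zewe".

zewet

diszaf and dipewo both begin with d- yet inflect differently (diszafori, dipewet), so the first letter is not what conditions the rule; whether the stem ends in a vowel or a consonant is.
"zewe" ends in a vowel. The stems ending in a vowel (ternige → terniget, sipispu → sipispet, dipewo → dipewet) drop the final letter and add -et.
So zewe → zewet.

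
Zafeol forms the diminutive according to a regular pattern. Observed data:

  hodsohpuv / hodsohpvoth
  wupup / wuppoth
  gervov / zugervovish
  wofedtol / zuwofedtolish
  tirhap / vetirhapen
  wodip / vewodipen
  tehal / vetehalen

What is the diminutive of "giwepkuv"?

giwepkvoth

hodsohpuv and gervov both end in -v yet inflect differently (hodsohpvoth, zugervovish), so the final letter is not what conditions the rule; the last vowel is.
"giwepkuv" has last vowel 'u'. The stems whose last vowel is 'u' (hodsohpuv → hodsohpvoth, wupup → wuppoth) delete the last vowel and add -oth.
The other patterns: stems whose last vowel is 'o' add zu- … -ish around the stem; stems whose last vowel is 'a' or 'i' add ve- … -en around the stem.
So giwepkuv → giwepkvoth.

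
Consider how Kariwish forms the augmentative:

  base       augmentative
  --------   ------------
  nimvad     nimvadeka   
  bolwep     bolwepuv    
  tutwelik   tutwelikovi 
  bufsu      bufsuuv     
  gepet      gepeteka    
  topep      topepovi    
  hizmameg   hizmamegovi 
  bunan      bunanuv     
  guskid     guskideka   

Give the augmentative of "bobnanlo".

bobnanlouv

"bobnanlo" begins with b-. The stems beginning with b- (bolwep → bolwepuv, bunan → bunanuv, bufsu → bufsuuv) add -uv.
The other patterns: stems beginning with g- or n- add -eka; stems beginning with h- or t- add -ovi.
So bobnanlo → bobnanlouv.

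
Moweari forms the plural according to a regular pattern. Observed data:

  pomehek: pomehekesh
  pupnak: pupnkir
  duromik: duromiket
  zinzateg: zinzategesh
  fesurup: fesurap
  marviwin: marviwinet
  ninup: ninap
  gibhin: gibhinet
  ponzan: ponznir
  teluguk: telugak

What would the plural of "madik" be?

madiket

pupnak and teluguk both end in -k yet inflect differently (pupnkir, telugak), so the final letter is not what conditions the rule; the last vowel is.
"madik" has last vowel 'i'. The stems whose last vowel is 'i' (marviwin → marviwinet, duromik → duromiket, gibhin → gibhinet) add -et.
The other patterns: stems whose last vowel is 'a' delete the last vowel and add -ir; stems whose last vowel is 'u' change the last vowel to 'a'; stems whose last vowel is 'e' add -esh.
So madik → madiket.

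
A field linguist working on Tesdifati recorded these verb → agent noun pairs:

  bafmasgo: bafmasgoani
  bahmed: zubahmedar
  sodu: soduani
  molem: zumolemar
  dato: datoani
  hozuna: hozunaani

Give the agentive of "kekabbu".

kekabbuani

"kekabbu" ends in a vowel. The stems ending in a vowel (bafmasgo → bafmasgoani, dato → datoani, hozuna → hozunaani) add -ani.
The other pattern: stems ending in a consonant add zu- … -ar around the stem.
So kekabbu → kekabbuani.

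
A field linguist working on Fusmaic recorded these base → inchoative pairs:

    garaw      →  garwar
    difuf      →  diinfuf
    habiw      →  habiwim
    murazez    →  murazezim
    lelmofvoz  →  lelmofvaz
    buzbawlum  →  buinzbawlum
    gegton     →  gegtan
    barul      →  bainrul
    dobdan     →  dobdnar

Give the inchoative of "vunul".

gegton and dobdan both end in -n yet inflect differently (gegtan, dobdnar), so the final letter is not what conditions the rule; the last vowel is.
"vunul" has last vowel 'u'. The stems whose last vowel is 'u' (difuf → diinfuf, buzbawlum → buinzbawlum, barul → bainrul) insert -in- after the first vowel.
So vunul → vuinnul.

vuinnul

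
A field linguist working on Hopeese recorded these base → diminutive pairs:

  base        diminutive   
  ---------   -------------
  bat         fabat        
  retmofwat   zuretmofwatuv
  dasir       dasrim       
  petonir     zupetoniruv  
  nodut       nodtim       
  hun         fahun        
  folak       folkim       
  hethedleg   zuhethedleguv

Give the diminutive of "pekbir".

"pekbir" has 2 vowels. The stems with 2 vowels (folak → folkim, nodut → nodtim, dasir → dasrim) delete the last vowel and add -im.
So pekbir → pekbrim.

pekbrim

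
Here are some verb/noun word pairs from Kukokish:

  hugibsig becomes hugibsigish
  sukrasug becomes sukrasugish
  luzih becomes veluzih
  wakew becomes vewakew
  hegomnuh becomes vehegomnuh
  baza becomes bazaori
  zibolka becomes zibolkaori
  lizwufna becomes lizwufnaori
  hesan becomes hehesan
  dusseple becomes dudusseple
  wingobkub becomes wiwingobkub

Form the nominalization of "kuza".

hugibsig and luzih both have last vowel 'i' yet inflect differently (hugibsigish, veluzih), so the last vowel is not what conditions the rule; the final letter is.
"kuza" ends in -a. The stems ending in -a (baza → bazaori, zibolka → zibolkaori, lizwufna → lizwufnaori) add -ori.
The other patterns: stems ending in -g add -ish; stems ending in -h or -w add the prefix ve-; stems ending in -b, -e or -n repeat the first consonant+vowel as a prefix.
So kuza → kuzaori.

kuzaori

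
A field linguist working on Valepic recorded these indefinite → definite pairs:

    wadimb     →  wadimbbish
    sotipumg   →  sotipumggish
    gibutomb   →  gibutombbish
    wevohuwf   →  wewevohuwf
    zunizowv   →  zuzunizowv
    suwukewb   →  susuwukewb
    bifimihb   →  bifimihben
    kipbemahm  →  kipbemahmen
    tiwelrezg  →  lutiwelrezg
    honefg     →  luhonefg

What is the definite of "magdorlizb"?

wadimb and suwukewb both end in -b yet inflect differently (wadimbbish, susuwukewb), so the final letter is not what conditions the rule; the second-to-last letter is.
"magdorlizb" has second-to-last letter 'z'. The one such stem in the data (tiwelrezg → lutiwelrezg) adds the prefix lu-, so the same rule applies.
The other patterns: stems whose second-to-last letter is 'm' double the final consonant and add -ish; stems whose second-to-last letter is 'w' repeat the first consonant+vowel as a prefix; stems whose second-to-last letter is 'h' add -en.
So magdorlizb → lumagdorlizb.

lumagdorlizb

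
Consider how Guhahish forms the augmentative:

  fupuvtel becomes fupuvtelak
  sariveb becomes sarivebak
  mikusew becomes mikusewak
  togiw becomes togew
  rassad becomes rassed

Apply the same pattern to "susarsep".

susarsepak

mikusew and togiw both end in -w yet inflect differently (mikusewak, togew), so the final letter is not what conditions the rule; the last vowel is.
"susarsep" has last vowel 'e'. The stems whose last vowel is 'e' (fupuvtel → fupuvtelak, sariveb → sarivebak, mikusew → mikusewak) add -ak.
So susarsep → susarsepak.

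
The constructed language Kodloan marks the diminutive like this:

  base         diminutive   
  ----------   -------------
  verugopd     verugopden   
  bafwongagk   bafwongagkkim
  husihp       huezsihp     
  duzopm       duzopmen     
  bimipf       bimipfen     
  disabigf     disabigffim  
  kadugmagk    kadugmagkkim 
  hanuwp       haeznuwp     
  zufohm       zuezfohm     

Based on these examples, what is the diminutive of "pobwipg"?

disabigf and bimipf both end in -f yet inflect differently (disabigffim, bimipfen), so the final letter is not what conditions the rule; the second-to-last letter is.
"pobwipg" has second-to-last letter 'p'. The stems whose second-to-last letter is 'p' (bimipf → bimipfen, duzopm → duzopmen, verugopd → verugopden) add -en.
So pobwipg → pobwipgen.

pobwipgen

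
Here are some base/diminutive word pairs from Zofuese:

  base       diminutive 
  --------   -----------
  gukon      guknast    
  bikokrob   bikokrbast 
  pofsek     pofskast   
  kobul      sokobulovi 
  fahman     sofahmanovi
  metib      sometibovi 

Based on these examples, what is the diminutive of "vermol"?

vermlast

gukon and fahman both end in -n yet inflect differently (guknast, sofahmanovi), so the final letter is not what conditions the rule; the last vowel is.
"vermol" has last vowel 'o'. The stems whose last vowel is 'o' (gukon → guknast, bikokrob → bikokrbast) delete the last vowel and add -ast.
The other pattern: stems whose last vowel is 'a', 'i' or 'u' add so- … -ovi around the stem.
So vermol → vermlast.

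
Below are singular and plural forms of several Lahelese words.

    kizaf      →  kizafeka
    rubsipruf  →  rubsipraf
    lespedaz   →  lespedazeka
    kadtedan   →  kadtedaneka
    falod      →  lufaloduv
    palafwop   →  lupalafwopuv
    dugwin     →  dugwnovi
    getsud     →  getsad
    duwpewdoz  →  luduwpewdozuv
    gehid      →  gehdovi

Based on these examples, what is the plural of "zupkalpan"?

gehid and falod both end in -d yet inflect differently (gehdovi, lufaloduv), so the final letter is not what conditions the rule; the last vowel is.
"zupkalpan" has last vowel 'a'. The stems whose last vowel is 'a' (kizaf → kizafeka, kadtedan → kadtedaneka, lespedaz → lespedazeka) add -eka.
The other patterns: stems whose last vowel is 'i' delete the last vowel and add -ovi; stems whose last vowel is 'o' add lu- … -uv around the stem; stems whose last vowel is 'u' change the last vowel to 'a'.
So zupkalpan → zupkalpaneka.

zupkalpaneka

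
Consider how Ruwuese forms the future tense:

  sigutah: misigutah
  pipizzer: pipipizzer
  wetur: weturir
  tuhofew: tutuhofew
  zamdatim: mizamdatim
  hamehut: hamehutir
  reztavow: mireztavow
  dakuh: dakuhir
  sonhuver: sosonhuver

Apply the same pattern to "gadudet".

wetur and pipizzer both end in -r yet inflect differently (weturir, pipipizzer), so the final letter is not what conditions the rule; the last vowel is.
"gadudet" has last vowel 'e'. The stems whose last vowel is 'e' (pipizzer → pipipizzer, sonhuver → sosonhuver, tuhofew → tutuhofew) repeat the first consonant+vowel as a prefix.
The other patterns: stems whose last vowel is 'u' add -ir; stems whose last vowel is 'a', 'i' or 'o' add the prefix mi-.
So gadudet → gagadudet.

gagadudet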